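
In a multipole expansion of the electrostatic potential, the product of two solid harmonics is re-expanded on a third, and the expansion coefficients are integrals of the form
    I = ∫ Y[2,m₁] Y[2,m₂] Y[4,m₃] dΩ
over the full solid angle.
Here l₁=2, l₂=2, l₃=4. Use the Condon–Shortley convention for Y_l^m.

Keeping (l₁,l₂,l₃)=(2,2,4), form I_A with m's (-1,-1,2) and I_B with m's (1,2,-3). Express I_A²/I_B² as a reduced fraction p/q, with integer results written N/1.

8/7

Shared (l₁,l₂,l₃)=(2,2,4): N and (l;000)² cancel in I_A²/I_B².
A: Δ = 0!·4!·4!/9! = 1/630; Racah Σ t=0..0: t=0:+1/36 = 1/36; ⇒ 3j(2 2 4; -1 -1 2)² = 4/63, sgn +1
B: Δ = 0!·4!·4!/9! = 1/630; Racah Σ t=0..0: t=0:+1/144 = 1/144; ⇒ 3j(2 2 4; 1 2 -3)² = 1/18, sgn -1
I_A²/I_B² = (4/63)/(1/18) = 8/7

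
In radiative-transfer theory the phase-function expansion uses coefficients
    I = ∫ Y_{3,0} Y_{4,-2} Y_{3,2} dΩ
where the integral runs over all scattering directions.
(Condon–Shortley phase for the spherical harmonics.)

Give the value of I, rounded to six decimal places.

-0.044418

Rules hold: Σm=0, L=10 even, 1≤3≤7.
N = 7·9·7 = 441
Δ = 4!·2!·4!/11! = 1/34650
Racah Σ t=1..3: t=1:−1/72 t=2:+1/16 t=3:−1/72 = 5/144
⇒ 3j(3 4 3; 0 0 0)² = 2/77, sgn -1
Racah Σ t=1..2: t=1:−1/72 t=2:+1/96 = -1/288
⇒ 3j(3 4 3; 0 -2 2)² = 1/462, sgn +1
4πI² = N·(3j₀)²·(3jₘ)² = 3/121
I = -1·√(0.0247934/4π) = -0.04441841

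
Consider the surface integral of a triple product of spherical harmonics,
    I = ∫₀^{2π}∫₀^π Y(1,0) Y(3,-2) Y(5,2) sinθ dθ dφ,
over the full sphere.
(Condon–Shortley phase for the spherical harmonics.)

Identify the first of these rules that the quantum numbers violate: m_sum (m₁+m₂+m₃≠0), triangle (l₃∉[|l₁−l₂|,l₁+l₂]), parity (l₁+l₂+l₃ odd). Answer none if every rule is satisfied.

m₁+m₂+m₃ = 0 − 2 + 2 = 0  ✓
triangle: |1−3|=2 ≤ l₃=5 ≤ 1+3=4  ✗
parity: l₁+l₂+l₃ = 9 is odd

triangle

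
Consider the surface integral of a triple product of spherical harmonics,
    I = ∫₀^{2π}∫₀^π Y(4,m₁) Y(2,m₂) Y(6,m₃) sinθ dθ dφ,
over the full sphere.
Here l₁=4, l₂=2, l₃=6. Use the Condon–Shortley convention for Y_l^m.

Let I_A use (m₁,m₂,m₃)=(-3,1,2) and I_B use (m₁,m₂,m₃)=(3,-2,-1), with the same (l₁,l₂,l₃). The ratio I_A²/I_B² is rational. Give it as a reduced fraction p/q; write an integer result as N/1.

32/5

Shared (l₁,l₂,l₃)=(4,2,6): N and (l;000)² cancel in I_A²/I_B².
A: Δ = 0!·8!·4!/13! = 1/6435; Racah Σ t=0..0: t=0:+1/30240 = 1/30240; ⇒ 3j(4 2 6; -3 1 2)² = 32/6435, sgn +1
B: Δ = 0!·8!·4!/13! = 1/6435; Racah Σ t=0..0: t=0:+1/120960 = 1/120960; ⇒ 3j(4 2 6; 3 -2 -1)² = 1/1287, sgn -1
I_A²/I_B² = (32/6435)/(1/1287) = 32/5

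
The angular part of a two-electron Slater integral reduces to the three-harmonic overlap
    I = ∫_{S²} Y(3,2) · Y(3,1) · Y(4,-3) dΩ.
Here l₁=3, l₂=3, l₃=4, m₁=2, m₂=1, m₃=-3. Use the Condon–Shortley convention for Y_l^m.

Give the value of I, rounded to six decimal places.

Checks pass: Σm=0; 10 even; l₃=4∈[0,6].
(2·3+1)(2·3+1)(2·4+1) = 441
Δ: 2! 4! 4! / 11! → 1/34650
sum: t=0:+1/72 t=1:−1/16 t=2:+1/72 = -5/144
3j²(3 3 4; 0 0 0) = Δ·Π!·Σ² = 2/77  (sign -1)
sum: t=0:+1/288 t=1:−1/144 = -1/288
3j²(3 3 4; 2 1 -3) = Δ·Π!·Σ² = 1/99  (sign +1)
combine: 4πI² = 441·2/77·1/99 = 14/121
take √, sign -1: I = -0.09595473

-0.095955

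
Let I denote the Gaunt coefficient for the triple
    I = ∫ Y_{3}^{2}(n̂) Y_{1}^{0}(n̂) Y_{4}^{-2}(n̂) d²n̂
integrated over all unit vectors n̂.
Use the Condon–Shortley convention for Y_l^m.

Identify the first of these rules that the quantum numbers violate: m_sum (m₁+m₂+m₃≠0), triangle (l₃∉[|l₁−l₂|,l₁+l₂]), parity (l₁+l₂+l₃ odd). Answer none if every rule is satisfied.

none

azimuthal sum: 2 + 0 − 2 = 0  ✓
2 ≤ 4 ≤ 4 (triangle on l)  ✓
L = 3 + 1 + 4 = 8 (even)  ✓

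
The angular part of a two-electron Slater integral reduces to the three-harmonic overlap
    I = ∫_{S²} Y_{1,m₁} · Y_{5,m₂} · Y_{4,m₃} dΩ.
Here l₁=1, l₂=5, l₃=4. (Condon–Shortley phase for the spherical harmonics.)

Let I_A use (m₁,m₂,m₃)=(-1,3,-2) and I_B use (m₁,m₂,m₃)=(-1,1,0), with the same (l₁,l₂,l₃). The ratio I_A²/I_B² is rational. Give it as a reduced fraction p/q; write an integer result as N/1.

28/15

l's match ⇒ only the (l;m) 3-j factors differ between A and B.
A: triangle coeff Δ(1,5,4) = 1/495; Σ_t [2,2]: t=2:+1/2880 = 1/2880; (3j)²=28/495 [(1 5 4; -1 3 -2)], sign=+1
B: triangle coeff Δ(1,5,4) = 1/495; Σ_t [2,2]: t=2:+1/1152 = 1/1152; (3j)²=1/33 [(1 5 4; -1 1 0)], sign=+1
I_A²/I_B² = (28/495)/(1/33) = 28/15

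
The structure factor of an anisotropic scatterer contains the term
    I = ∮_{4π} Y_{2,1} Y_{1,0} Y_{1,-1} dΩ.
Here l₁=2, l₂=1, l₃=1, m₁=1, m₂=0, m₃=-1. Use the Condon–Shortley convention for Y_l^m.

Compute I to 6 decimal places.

m-sum 0 ✓  L=4 even ✓  1≤1≤3 ✓
Π(2lᵢ+1) = 5×3×3 = 45
triangle coeff Δ(2,1,1) = 1/30
Σ_t [1,1]: t=1:−1/1 = -1/1
(3j)²=2/15 [(2 1 1; 0 0 0)], sign=+1
Σ_t [1,1]: t=1:−1/2 = -1/2
(3j)²=1/10 [(2 1 1; 1 0 -1)], sign=-1
⇒ 4πI² = 3/5
I = (-1)√(3/5/(4π)) = -0.21850969

-0.218510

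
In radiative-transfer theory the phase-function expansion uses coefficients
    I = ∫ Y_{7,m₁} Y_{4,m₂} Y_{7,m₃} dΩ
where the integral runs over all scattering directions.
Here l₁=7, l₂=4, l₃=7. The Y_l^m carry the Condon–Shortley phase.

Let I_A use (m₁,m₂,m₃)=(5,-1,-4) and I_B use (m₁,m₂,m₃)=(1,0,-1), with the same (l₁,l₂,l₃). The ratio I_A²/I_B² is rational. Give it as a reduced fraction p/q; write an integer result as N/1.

l's match ⇒ only the (l;m) 3-j factors differ between A and B.
A: triangle coeff Δ(7,4,7) = 1/58198140; Σ_t [0,2]: t=0:+1/11612160 t=1:−1/8709120 t=2:+1/87091200 = -1/58060800; (3j)²=99/117572 [(7 4 7; 5 -1 -4)], sign=+1
B: triangle coeff Δ(7,4,7) = 1/58198140; Σ_t [0,4]: t=0:+1/9953280 t=1:−1/518400 t=2:+1/276480 t=3:−1/1088640 t=4:+1/46448640 = 23/25804800; (3j)²=42849/6466460 [(7 4 7; 1 0 -1)], sign=+1
I_A²/I_B² = (99/117572)/(42849/6466460) = 605/4761

605/4761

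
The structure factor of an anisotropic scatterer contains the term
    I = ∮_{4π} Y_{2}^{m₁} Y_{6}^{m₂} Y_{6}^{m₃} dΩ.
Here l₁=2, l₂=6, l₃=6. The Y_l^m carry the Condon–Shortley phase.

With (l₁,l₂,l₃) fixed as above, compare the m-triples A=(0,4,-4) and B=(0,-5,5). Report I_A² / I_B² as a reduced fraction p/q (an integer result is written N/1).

4/121

l's match ⇒ only the (l;m) 3-j factors differ between A and B.
A: triangle coeff Δ(2,6,6) = 1/90090; Σ_t [0,2]: t=0:+1/14515200 t=1:−1/362880 t=2:+1/322560 = 1/2419200; (3j)²=2/5005 [(2 6 6; 0 4 -4)], sign=+1
B: triangle coeff Δ(2,6,6) = 1/90090; Σ_t [0,1]: t=0:+1/1451520 t=1:−1/3628800 = 1/2419200; (3j)²=11/910 [(2 6 6; 0 -5 5)], sign=-1
I_A²/I_B² = (2/5005)/(11/910) = 4/121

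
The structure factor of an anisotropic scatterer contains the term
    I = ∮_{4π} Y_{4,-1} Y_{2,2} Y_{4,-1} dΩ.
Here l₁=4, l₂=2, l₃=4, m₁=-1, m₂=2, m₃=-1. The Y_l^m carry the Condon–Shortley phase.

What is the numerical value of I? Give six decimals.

0.200662

Checks pass: Σm=0; 10 even; l₃=4∈[2,6].
(2·4+1)(2·2+1)(2·4+1) = 405
Δ: 2! 6! 2! / 11! → 1/13860
sum: t=0:+1/192 t=1:−1/36 t=2:+1/192 = -5/288
3j²(4 2 4; 0 0 0) = Δ·Π!·Σ² = 20/693  (sign -1)
sum: t=2:+1/144 = 1/144
3j²(4 2 4; -1 2 -1) = Δ·Π!·Σ² = 10/231  (sign -1)
combine: 4πI² = 405·20/693·10/231 = 3000/5929
take √, sign +1: I = 0.20066192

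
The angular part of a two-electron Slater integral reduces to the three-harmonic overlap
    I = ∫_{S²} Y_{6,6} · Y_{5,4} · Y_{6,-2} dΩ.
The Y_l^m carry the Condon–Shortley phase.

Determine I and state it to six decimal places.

m-sum = 6 + 4 − 2 = 8 ≠ 0 ⇒ I = 0

0.000000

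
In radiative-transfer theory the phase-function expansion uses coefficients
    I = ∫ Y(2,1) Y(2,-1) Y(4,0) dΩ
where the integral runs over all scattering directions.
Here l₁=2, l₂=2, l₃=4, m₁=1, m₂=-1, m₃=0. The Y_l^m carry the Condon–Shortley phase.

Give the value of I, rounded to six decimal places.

Rules hold: Σm=0, L=8 even, 0≤4≤4.
N = 5·5·9 = 225
Δ = 0!·4!·4!/9! = 1/630
Racah Σ t=0..0: t=0:+1/16 = 1/16
⇒ 3j(2 2 4; 0 0 0)² = 2/35, sgn +1
Racah Σ t=0..0: t=0:+1/36 = 1/36
⇒ 3j(2 2 4; 1 -1 0)² = 8/315, sgn +1
4πI² = N·(3j₀)²·(3jₘ)² = 16/49
I = +1·√(0.326531/4π) = 0.16119702

0.161197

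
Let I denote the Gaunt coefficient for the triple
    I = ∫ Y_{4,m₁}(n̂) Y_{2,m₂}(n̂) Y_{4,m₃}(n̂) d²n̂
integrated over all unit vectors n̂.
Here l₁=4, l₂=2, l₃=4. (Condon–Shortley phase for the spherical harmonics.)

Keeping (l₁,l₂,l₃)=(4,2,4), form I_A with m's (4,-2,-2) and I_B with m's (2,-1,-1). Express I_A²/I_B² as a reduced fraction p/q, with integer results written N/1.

Same 4,2,4: normalisation and zero-m 3j drop out of the ratio.
A: Δ: 2! 6! 2! / 11! → 1/13860; sum: t=0:+1/2880 = 1/2880; 3j²(4 2 4; 4 -2 -2) = Δ·Π!·Σ² = 2/165  (sign +1)
B: Δ: 2! 6! 2! / 11! → 1/13860; sum: t=0:+1/96 t=1:−1/240 = 1/160; 3j²(4 2 4; 2 -1 -1) = Δ·Π!·Σ² = 27/1540  (sign -1)
I_A²/I_B² = (2/165)/(27/1540) = 56/81

56/81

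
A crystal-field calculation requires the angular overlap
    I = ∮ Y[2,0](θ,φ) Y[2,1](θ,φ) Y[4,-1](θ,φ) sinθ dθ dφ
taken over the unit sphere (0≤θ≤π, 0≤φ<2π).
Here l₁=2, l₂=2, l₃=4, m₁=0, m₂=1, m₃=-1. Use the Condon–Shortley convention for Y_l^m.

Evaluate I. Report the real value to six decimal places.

Checks pass: Σm=0; 8 even; l₃=4∈[0,4].
(2·2+1)(2·2+1)(2·4+1) = 225
Δ: 0! 4! 4! / 9! → 1/630
sum: t=0:+1/16 = 1/16
3j²(2 2 4; 0 0 0) = Δ·Π!·Σ² = 2/35  (sign +1)
sum: t=0:+1/24 = 1/24
3j²(2 2 4; 0 1 -1) = Δ·Π!·Σ² = 1/21  (sign -1)
combine: 4πI² = 225·2/35·1/21 = 30/49
take √, sign -1: I = -0.22072812

-0.220728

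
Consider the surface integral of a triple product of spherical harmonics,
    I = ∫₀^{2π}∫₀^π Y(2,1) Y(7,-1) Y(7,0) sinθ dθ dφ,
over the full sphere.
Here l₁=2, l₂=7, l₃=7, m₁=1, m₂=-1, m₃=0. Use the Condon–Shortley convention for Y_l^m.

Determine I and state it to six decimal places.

m-sum 0 ✓  L=16 even ✓  5≤7≤9 ✓
Π(2lᵢ+1) = 5×15×15 = 1125
triangle coeff Δ(2,7,7) = 1/185640
Σ_t [0,2]: t=0:+1/2419200 t=1:−1/518400 t=2:+1/2419200 = -1/907200
(3j)²=56/3315 [(2 7 7; 0 0 0)], sign=+1
Σ_t [0,1]: t=0:+1/1036800 t=1:−1/1209600 = 1/7257600
(3j)²=1/2210 [(2 7 7; 1 -1 0)], sign=-1
⇒ 4πI² = 420/48841
I = (-1)√(420/48841/(4π)) = -0.02615938

-0.026159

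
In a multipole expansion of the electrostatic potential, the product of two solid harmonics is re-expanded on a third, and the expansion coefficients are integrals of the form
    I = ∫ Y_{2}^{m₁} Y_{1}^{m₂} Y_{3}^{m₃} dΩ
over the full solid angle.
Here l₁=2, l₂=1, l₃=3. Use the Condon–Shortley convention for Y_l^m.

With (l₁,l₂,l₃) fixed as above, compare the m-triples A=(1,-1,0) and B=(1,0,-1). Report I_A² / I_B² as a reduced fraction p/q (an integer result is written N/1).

3/8

Same 2,1,3: normalisation and zero-m 3j drop out of the ratio.
A: Δ: 0! 4! 2! / 7! → 1/105; sum: t=0:+1/12 = 1/12; 3j²(2 1 3; 1 -1 0) = Δ·Π!·Σ² = 1/35  (sign -1)
B: Δ: 0! 4! 2! / 7! → 1/105; sum: t=0:+1/6 = 1/6; 3j²(2 1 3; 1 0 -1) = Δ·Π!·Σ² = 8/105  (sign +1)
I_A²/I_B² = (1/35)/(8/105) = 3/8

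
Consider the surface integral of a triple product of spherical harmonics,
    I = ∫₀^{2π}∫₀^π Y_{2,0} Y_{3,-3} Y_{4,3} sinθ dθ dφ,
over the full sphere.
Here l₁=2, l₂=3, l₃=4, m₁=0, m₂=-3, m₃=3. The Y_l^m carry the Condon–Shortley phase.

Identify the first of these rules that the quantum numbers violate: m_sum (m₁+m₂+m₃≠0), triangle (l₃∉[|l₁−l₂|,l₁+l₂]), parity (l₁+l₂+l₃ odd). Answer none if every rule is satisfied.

parity

m₁+m₂+m₃ = 0 − 3 + 3 = 0  ✓
triangle: |2−3|=1 ≤ l₃=4 ≤ 2+3=5  ✓
parity: l₁+l₂+l₃ = 9 is odd  ✗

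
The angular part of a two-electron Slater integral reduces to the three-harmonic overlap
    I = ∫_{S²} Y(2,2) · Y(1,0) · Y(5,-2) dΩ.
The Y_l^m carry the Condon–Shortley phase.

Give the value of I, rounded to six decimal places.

0.000000

triangle: need 1≤l₃≤3, have 5; I=0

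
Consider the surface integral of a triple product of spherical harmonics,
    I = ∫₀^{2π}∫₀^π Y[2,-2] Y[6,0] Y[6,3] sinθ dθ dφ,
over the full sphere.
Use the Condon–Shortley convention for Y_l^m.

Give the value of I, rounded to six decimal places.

0.000000

m-sum = -2 + 0 + 3 = 1 ≠ 0 ⇒ I = 0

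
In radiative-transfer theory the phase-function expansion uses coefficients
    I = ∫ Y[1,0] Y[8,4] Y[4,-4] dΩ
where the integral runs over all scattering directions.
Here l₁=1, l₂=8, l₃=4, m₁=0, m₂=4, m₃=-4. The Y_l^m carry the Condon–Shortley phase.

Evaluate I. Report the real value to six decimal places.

0.000000

|1−8|≤4≤1+8 violated ⇒ I = 0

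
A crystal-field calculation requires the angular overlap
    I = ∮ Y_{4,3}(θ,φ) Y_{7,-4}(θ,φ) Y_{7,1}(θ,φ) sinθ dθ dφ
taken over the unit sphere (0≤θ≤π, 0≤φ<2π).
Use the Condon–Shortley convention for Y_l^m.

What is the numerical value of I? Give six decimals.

m-sum 0 ✓  L=18 even ✓  3≤7≤11 ✓
Π(2lᵢ+1) = 9×15×15 = 2025
triangle coeff Δ(4,7,7) = 1/58198140
Σ_t [0,4]: t=0:+1/17418240 t=1:−1/622080 t=2:+1/230400 t=3:−1/622080 t=4:+1/17418240 = 1/806400
(3j)²=2268/230945 [(4 7 7; 0 0 0)], sign=-1
Σ_t [0,1]: t=0:+1/4354560 t=1:−1/11612160 = 1/6967296
(3j)²=625/50388 [(4 7 7; 3 -4 1)], sign=+1
⇒ 4πI² = 47840625/193947611
I = (-1)√(47840625/193947611/(4π)) = -0.14010424

-0.140104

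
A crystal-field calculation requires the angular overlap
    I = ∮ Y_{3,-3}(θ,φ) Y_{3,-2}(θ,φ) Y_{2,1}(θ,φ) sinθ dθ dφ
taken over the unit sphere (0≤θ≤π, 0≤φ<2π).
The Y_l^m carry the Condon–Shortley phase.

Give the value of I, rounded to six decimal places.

0.000000

m-sum = -3 − 2 + 1 = -4 ≠ 0 ⇒ I = 0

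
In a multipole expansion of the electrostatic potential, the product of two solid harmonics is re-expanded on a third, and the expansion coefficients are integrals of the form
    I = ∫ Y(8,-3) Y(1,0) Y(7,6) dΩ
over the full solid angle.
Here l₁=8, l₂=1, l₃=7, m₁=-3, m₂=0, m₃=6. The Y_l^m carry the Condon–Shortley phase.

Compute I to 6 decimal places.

0.000000

m-sum = -3 + 0 + 6 = 3 ≠ 0 ⇒ I = 0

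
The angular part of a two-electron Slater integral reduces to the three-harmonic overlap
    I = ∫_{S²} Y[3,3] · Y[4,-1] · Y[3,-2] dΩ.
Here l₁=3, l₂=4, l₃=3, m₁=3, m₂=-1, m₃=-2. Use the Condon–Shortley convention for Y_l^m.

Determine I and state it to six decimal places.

Checks pass: Σm=0; 10 even; l₃=3∈[1,7].
(2·3+1)(2·4+1)(2·3+1) = 441
Δ: 4! 2! 4! / 11! → 1/34650
sum: t=1:−1/72 t=2:+1/16 t=3:−1/72 = 5/144
3j²(3 4 3; 0 0 0) = Δ·Π!·Σ² = 2/77  (sign -1)
sum: t=0:+1/288 = 1/288
3j²(3 4 3; 3 -1 -2) = Δ·Π!·Σ² = 5/231  (sign -1)
combine: 4πI² = 441·2/77·5/231 = 30/121
take √, sign +1: I = 0.14046335

0.140463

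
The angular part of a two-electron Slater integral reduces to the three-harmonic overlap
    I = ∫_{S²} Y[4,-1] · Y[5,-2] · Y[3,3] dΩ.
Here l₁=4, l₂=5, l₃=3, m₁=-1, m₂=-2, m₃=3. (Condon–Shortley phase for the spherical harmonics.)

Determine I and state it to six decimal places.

Rules hold: Σm=0, L=12 even, 1≤3≤9.
N = 9·11·7 = 693
Δ = 6!·2!·4!/13! = 1/180180
Racah Σ t=2..4: t=2:+1/576 t=3:−1/144 t=4:+1/576 = -1/288
⇒ 3j(4 5 3; 0 0 0)² = 20/1001, sgn +1
Racah Σ t=3..3: t=3:−1/1728 = -1/1728
⇒ 3j(4 5 3; -1 -2 3)² = 25/858, sgn -1
4πI² = N·(3j₀)²·(3jₘ)² = 750/1859
I = -1·√(0.403443/4π) = -0.17917854

-0.179179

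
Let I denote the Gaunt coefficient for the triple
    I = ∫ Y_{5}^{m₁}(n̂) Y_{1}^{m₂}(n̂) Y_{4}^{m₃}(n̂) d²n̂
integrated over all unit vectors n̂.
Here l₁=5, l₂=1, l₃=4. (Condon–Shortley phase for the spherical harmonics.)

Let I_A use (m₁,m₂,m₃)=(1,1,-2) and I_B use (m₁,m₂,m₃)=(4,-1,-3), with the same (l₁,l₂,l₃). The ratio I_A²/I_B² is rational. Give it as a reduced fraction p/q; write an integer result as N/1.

1/6

Shared (l₁,l₂,l₃)=(5,1,4): N and (l;000)² cancel in I_A²/I_B².
A: Δ = 2!·8!·0!/11! = 1/495; Racah Σ t=2..2: t=2:+1/2880 = 1/2880; ⇒ 3j(5 1 4; 1 1 -2)² = 2/165, sgn +1
B: Δ = 2!·8!·0!/11! = 1/495; Racah Σ t=0..0: t=0:+1/10080 = 1/10080; ⇒ 3j(5 1 4; 4 -1 -3)² = 4/55, sgn -1
I_A²/I_B² = (2/165)/(4/55) = 1/6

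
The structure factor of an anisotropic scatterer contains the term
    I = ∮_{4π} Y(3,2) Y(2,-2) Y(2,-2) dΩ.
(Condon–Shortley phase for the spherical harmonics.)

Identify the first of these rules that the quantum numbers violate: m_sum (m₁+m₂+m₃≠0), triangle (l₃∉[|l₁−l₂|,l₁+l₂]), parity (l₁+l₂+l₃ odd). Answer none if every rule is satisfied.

Σmᵢ = -2  ✗
l₃∈[|l₁−l₂|,l₁+l₂]=[1,5], have l₃=2
Σlᵢ = 7 ⇒ odd

m_sum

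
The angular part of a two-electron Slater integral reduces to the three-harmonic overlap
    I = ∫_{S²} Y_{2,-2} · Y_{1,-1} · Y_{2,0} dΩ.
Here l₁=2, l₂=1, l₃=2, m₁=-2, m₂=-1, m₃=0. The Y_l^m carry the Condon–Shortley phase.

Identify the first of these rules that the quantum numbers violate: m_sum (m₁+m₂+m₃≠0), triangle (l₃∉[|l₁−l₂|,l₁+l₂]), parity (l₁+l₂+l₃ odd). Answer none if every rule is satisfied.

m_sum

azimuthal sum: -2 − 1 + 0 = -3  ✗
1 ≤ 2 ≤ 3 (triangle on l)
L = 2 + 1 + 2 = 5 (odd)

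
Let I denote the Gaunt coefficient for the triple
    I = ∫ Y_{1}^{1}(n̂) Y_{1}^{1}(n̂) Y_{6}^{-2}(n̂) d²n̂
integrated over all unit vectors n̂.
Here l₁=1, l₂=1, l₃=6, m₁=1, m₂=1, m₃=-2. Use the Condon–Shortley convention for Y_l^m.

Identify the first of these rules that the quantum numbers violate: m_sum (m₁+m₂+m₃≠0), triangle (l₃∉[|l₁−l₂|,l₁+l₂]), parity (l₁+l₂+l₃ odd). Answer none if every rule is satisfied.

triangle

Σmᵢ = 0  ✓
l₃∈[|l₁−l₂|,l₁+l₂]=[0,2], have l₃=6  ✗
Σlᵢ = 8 ⇒ even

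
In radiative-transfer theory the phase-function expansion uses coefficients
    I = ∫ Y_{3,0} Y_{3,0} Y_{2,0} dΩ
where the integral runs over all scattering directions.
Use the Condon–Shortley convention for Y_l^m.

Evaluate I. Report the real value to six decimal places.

0.168209

Checks pass: Σm=0; 8 even; l₃=2∈[0,6].
(2·3+1)(2·3+1)(2·2+1) = 245
Δ: 4! 2! 2! / 9! → 1/3780
sum: t=1:−1/24 t=2:+1/4 t=3:−1/24 = 1/6
3j²(3 3 2; 0 0 0) = Δ·Π!·Σ² = 4/105  (sign +1)
(m-triple is (0,0,0) — same symbol as above.)
combine: 4πI² = 245·4/105·4/105 = 16/45
take √, sign +1: I = 0.16820883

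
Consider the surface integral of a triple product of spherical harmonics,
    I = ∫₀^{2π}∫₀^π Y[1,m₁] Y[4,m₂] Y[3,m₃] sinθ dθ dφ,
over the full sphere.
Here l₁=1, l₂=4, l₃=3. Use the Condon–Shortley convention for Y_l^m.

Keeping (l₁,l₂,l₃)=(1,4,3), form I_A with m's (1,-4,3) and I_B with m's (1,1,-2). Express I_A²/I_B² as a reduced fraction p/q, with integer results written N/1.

28/3

l's match ⇒ only the (l;m) 3-j factors differ between A and B.
A: triangle coeff Δ(1,4,3) = 1/252; Σ_t [0,0]: t=0:+1/1440 = 1/1440; (3j)²=1/9 [(1 4 3; 1 -4 3)], sign=+1
B: triangle coeff Δ(1,4,3) = 1/252; Σ_t [0,0]: t=0:+1/240 = 1/240; (3j)²=1/84 [(1 4 3; 1 1 -2)], sign=-1
I_A²/I_B² = (1/9)/(1/84) = 28/3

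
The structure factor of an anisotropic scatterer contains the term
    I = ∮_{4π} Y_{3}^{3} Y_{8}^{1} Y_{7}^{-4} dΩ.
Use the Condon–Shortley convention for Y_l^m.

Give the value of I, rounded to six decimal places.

0.096463

Rules hold: Σm=0, L=18 even, 5≤7≤11.
N = 7·17·15 = 1785
Δ = 4!·2!·12!/19! = 1/5290740
Racah Σ t=1..3: t=1:−1/7257600 t=2:+1/2073600 t=3:−1/7257600 = 1/4838400
⇒ 3j(3 8 7; 0 0 0)² = 252/20995, sgn -1
Racah Σ t=0..0: t=0:+1/104509440 = 1/104509440
⇒ 3j(3 8 7; 3 1 -4)² = 275/50388, sgn -1
4πI² = N·(3j₀)²·(3jₘ)² = 121275/1037153
I = +1·√(0.116931/4π) = 0.09646267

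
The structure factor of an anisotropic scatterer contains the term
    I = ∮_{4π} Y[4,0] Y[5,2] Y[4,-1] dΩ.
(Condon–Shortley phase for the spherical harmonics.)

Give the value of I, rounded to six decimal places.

0.000000

Σmᵢ = 1 ≠ 0, so the φ-integral vanishes; I = 0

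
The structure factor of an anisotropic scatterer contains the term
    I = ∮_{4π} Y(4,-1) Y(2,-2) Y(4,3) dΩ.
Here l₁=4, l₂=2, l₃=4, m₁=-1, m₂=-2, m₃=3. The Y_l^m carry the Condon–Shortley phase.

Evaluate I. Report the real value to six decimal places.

0.159270

m-sum 0 ✓  L=10 even ✓  2≤4≤6 ✓
Π(2lᵢ+1) = 9×5×9 = 405
triangle coeff Δ(4,2,4) = 1/13860
Σ_t [0,2]: t=0:+1/192 t=1:−1/36 t=2:+1/192 = -5/288
(3j)²=20/693 [(4 2 4; 0 0 0)], sign=-1
Σ_t [0,0]: t=0:+1/480 = 1/480
(3j)²=3/110 [(4 2 4; -1 -2 3)], sign=-1
⇒ 4πI² = 270/847
I = (+1)√(270/847/(4π)) = 0.15927046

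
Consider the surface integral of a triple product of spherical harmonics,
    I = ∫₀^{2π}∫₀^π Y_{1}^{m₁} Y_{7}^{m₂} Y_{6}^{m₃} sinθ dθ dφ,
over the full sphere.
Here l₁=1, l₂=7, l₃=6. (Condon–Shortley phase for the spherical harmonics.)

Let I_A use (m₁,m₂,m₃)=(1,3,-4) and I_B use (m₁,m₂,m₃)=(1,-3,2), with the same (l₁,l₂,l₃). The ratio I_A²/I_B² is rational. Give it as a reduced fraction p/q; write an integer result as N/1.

2/15

Same 1,7,6: normalisation and zero-m 3j drop out of the ratio.
A: Δ: 2! 0! 12! / 15! → 1/1365; sum: t=0:+1/14515200 = 1/14515200; 3j²(1 7 6; 1 3 -4) = Δ·Π!·Σ² = 2/455  (sign +1)
B: Δ: 2! 0! 12! / 15! → 1/1365; sum: t=0:+1/1935360 = 1/1935360; 3j²(1 7 6; 1 -3 2) = Δ·Π!·Σ² = 3/91  (sign +1)
I_A²/I_B² = (2/455)/(3/91) = 2/15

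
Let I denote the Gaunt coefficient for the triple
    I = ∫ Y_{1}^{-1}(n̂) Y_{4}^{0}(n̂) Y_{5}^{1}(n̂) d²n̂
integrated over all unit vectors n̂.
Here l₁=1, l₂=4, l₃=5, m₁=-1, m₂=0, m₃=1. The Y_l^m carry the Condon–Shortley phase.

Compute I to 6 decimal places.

-0.190188

Checks pass: Σm=0; 10 even; l₃=5∈[3,5].
(2·1+1)(2·4+1)(2·5+1) = 297
Δ: 0! 2! 8! / 11! → 1/495
sum: t=0:+1/576 = 1/576
3j²(1 4 5; 0 0 0) = Δ·Π!·Σ² = 5/99  (sign -1)
sum: t=0:+1/1152 = 1/1152
3j²(1 4 5; -1 0 1) = Δ·Π!·Σ² = 1/33  (sign +1)
combine: 4πI² = 297·5/99·1/33 = 5/11
take √, sign -1: I = -0.19018827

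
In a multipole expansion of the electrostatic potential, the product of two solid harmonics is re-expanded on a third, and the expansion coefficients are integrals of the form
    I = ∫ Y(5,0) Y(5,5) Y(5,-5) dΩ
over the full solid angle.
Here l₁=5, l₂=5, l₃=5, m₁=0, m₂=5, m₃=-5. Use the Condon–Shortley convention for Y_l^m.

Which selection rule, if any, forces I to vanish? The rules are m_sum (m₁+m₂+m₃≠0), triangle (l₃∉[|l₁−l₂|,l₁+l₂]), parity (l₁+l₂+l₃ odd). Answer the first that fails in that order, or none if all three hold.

m₁+m₂+m₃ = 0 + 5 − 5 = 0  ✓
triangle: |5−5|=0 ≤ l₃=5 ≤ 5+5=10  ✓
parity: l₁+l₂+l₃ = 15 is odd  ✗

parity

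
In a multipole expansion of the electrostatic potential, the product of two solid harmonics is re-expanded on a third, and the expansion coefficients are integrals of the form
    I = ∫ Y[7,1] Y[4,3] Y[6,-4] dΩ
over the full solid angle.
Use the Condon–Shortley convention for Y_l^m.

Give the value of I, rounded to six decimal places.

L=17 odd ⇒ parity kills the (l;000) factor ⇒ I = 0

0.000000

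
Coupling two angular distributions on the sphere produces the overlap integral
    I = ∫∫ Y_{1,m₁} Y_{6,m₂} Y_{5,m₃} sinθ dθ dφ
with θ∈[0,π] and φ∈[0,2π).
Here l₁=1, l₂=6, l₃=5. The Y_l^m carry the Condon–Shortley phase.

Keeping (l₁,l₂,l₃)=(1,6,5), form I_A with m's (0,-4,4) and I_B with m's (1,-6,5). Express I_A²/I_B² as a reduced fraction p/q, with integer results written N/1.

l's match ⇒ only the (l;m) 3-j factors differ between A and B.
A: triangle coeff Δ(1,6,5) = 1/858; Σ_t [1,1]: t=1:−1/362880 = -1/362880; (3j)²=10/429 [(1 6 5; 0 -4 4)], sign=+1
B: triangle coeff Δ(1,6,5) = 1/858; Σ_t [0,0]: t=0:+1/7257600 = 1/7257600; (3j)²=1/13 [(1 6 5; 1 -6 5)], sign=+1
I_A²/I_B² = (10/429)/(1/13) = 10/33

10/33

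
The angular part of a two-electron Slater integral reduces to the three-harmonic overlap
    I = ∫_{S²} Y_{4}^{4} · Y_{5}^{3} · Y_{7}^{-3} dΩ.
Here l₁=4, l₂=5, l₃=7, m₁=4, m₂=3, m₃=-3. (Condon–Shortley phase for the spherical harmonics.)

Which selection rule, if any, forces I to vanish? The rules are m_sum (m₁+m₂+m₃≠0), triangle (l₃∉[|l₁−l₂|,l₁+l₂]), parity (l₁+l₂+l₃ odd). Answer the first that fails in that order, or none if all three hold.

Σmᵢ = 4  ✗
l₃∈[|l₁−l₂|,l₁+l₂]=[1,9], have l₃=7
Σlᵢ = 16 ⇒ even

m_sum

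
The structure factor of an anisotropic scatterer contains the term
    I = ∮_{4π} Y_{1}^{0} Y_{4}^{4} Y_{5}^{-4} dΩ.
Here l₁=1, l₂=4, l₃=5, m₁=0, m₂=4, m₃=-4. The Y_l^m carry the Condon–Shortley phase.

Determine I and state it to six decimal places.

Rules hold: Σm=0, L=10 even, 3≤5≤5.
N = 3·9·11 = 297
Δ = 0!·2!·8!/11! = 1/495
Racah Σ t=0..0: t=0:+1/576 = 1/576
⇒ 3j(1 4 5; 0 0 0)² = 5/99, sgn -1
Racah Σ t=0..0: t=0:+1/40320 = 1/40320
⇒ 3j(1 4 5; 0 4 -4)² = 1/55, sgn -1
4πI² = N·(3j₀)²·(3jₘ)² = 3/11
I = +1·√(0.272727/4π) = 0.14731920

0.147319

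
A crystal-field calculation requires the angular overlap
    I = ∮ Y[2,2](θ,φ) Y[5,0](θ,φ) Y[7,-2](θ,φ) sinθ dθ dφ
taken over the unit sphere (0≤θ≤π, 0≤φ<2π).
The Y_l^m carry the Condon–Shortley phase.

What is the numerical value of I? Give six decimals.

0.127204

Rules hold: Σm=0, L=14 even, 3≤7≤7.
N = 5·11·15 = 825
Δ = 0!·4!·10!/15! = 1/15015
Racah Σ t=0..0: t=0:+1/57600 = 1/57600
⇒ 3j(2 5 7; 0 0 0)² = 21/715, sgn -1
Racah Σ t=0..0: t=0:+1/345600 = 1/345600
⇒ 3j(2 5 7; 2 0 -2)² = 6/715, sgn -1
4πI² = N·(3j₀)²·(3jₘ)² = 378/1859
I = +1·√(0.203335/4π) = 0.12720415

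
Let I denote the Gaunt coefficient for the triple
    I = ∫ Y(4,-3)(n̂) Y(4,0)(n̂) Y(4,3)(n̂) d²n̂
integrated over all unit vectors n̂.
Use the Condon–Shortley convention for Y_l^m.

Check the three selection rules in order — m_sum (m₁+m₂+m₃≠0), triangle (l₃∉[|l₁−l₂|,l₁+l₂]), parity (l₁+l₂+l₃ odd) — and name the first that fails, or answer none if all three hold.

none

Σmᵢ = 0  ✓
l₃∈[|l₁−l₂|,l₁+l₂]=[0,8], have l₃=4  ✓
Σlᵢ = 12 ⇒ even  ✓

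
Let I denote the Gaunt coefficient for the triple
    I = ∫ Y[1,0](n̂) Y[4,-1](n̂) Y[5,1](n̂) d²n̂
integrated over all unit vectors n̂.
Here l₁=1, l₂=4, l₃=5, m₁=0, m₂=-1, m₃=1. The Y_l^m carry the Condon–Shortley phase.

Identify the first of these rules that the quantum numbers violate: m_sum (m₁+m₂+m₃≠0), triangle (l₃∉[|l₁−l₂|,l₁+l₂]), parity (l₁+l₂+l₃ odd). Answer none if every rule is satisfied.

none

m₁+m₂+m₃ = 0 − 1 + 1 = 0  ✓
triangle: |1−4|=3 ≤ l₃=5 ≤ 1+4=5  ✓
parity: l₁+l₂+l₃ = 10 is even  ✓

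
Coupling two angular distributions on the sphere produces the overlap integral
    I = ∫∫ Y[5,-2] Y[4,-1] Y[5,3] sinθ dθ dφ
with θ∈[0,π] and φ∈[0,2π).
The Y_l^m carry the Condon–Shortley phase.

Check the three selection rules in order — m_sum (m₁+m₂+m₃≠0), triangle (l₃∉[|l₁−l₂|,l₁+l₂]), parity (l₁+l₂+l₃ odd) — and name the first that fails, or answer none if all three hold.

m₁+m₂+m₃ = -2 − 1 + 3 = 0  ✓
triangle: |5−4|=1 ≤ l₃=5 ≤ 5+4=9  ✓
parity: l₁+l₂+l₃ = 14 is even  ✓

none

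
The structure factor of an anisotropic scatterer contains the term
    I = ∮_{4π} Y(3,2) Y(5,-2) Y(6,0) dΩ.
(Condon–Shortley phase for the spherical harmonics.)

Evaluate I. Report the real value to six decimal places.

-0.165130

Checks pass: Σm=0; 14 even; l₃=6∈[2,8].
(2·3+1)(2·5+1)(2·6+1) = 1001
Δ: 2! 4! 8! / 15! → 1/675675
sum: t=0:+1/8640 t=1:−1/2304 t=2:+1/8640 = -7/34560
3j²(3 5 6; 0 0 0) = Δ·Π!·Σ² = 7/429  (sign -1)
sum: t=0:+1/8640 t=1:−1/34560 = 1/11520
3j²(3 5 6; 2 -2 0) = Δ·Π!·Σ² = 3/143  (sign +1)
combine: 4πI² = 1001·7/429·3/143 = 49/143
take √, sign -1: I = -0.16512966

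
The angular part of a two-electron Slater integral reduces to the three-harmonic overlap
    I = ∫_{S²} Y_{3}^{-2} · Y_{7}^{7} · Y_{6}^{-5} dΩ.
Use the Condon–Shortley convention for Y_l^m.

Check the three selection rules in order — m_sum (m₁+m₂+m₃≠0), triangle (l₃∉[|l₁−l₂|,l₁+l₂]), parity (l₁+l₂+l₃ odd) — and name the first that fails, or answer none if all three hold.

none

m₁+m₂+m₃ = -2 + 7 − 5 = 0  ✓
triangle: |3−7|=4 ≤ l₃=6 ≤ 3+7=10  ✓
parity: l₁+l₂+l₃ = 16 is even  ✓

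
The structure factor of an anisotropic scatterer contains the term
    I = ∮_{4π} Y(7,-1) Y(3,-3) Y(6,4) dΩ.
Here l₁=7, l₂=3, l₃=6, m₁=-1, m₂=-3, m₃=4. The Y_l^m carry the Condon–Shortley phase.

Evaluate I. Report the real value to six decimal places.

m-sum 0 ✓  L=16 even ✓  4≤6≤10 ✓
Π(2lᵢ+1) = 15×7×13 = 1365
triangle coeff Δ(7,3,6) = 1/2042040
Σ_t [1,3]: t=1:−1/207360 t=2:+1/57600 t=3:−1/207360 = 1/129600
(3j)²=168/12155 [(7 3 6; 0 0 0)], sign=+1
Σ_t [0,0]: t=0:+1/3870720 = 1/3870720
(3j)²=675/136136 [(7 3 6; -1 -3 4)], sign=+1
⇒ 4πI² = 42525/454597
I = (+1)√(42525/454597/(4π)) = 0.08627877

0.086279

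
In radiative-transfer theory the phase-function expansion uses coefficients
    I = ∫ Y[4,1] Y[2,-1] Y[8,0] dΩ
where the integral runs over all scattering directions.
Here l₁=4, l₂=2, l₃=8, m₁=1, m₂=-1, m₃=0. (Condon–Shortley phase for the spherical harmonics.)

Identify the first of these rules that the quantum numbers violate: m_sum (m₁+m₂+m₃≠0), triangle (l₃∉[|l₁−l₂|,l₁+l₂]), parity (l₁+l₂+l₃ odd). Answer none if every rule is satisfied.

triangle

azimuthal sum: 1 − 1 + 0 = 0  ✓
2 ≤ 8 ≤ 6 (triangle on l)  ✗
L = 4 + 2 + 8 = 14 (even)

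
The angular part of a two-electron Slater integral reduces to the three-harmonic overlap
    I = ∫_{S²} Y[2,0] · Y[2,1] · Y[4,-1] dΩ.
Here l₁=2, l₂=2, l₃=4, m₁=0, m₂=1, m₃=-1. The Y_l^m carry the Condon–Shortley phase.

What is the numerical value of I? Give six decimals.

-0.220728

Rules hold: Σm=0, L=8 even, 0≤4≤4.
N = 5·5·9 = 225
Δ = 0!·4!·4!/9! = 1/630
Racah Σ t=0..0: t=0:+1/16 = 1/16
⇒ 3j(2 2 4; 0 0 0)² = 2/35, sgn +1
Racah Σ t=0..0: t=0:+1/24 = 1/24
⇒ 3j(2 2 4; 0 1 -1)² = 1/21, sgn -1
4πI² = N·(3j₀)²·(3jₘ)² = 30/49
I = -1·√(0.612245/4π) = -0.22072812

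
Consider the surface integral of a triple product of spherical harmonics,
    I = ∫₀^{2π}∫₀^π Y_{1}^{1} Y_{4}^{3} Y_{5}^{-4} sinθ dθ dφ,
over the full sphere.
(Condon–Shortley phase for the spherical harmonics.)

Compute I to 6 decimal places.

0.294638

Checks pass: Σm=0; 10 even; l₃=5∈[3,5].
(2·1+1)(2·4+1)(2·5+1) = 297
Δ: 0! 2! 8! / 11! → 1/495
sum: t=0:+1/576 = 1/576
3j²(1 4 5; 0 0 0) = Δ·Π!·Σ² = 5/99  (sign -1)
sum: t=0:+1/10080 = 1/10080
3j²(1 4 5; 1 3 -4) = Δ·Π!·Σ² = 4/55  (sign -1)
combine: 4πI² = 297·5/99·4/55 = 12/11
take √, sign +1: I = 0.29463840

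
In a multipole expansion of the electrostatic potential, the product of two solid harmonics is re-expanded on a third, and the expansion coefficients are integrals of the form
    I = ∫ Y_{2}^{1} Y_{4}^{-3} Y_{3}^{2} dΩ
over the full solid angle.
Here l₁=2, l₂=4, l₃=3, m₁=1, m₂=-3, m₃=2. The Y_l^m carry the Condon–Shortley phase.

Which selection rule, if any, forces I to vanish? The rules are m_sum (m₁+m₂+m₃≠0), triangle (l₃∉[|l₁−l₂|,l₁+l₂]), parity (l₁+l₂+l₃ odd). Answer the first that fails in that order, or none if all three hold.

parity

m₁+m₂+m₃ = 1 − 3 + 2 = 0  ✓
triangle: |2−4|=2 ≤ l₃=3 ≤ 2+4=6  ✓
parity: l₁+l₂+l₃ = 9 is odd  ✗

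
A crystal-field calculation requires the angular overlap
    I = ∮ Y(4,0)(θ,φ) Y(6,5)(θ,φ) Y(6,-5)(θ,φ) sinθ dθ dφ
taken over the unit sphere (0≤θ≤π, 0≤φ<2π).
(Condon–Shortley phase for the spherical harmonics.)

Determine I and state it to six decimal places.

0.099563

Rules hold: Σm=0, L=16 even, 2≤6≤10.
N = 9·13·13 = 1521
Δ = 4!·4!·8!/17! = 1/15315300
Racah Σ t=0..4: t=0:+1/829440 t=1:−1/25920 t=2:+1/9216 t=3:−1/25920 t=4:+1/829440 = 7/207360
⇒ 3j(4 6 6; 0 0 0)² = 28/2431, sgn +1
Racah Σ t=3..4: t=3:−1/1451520 t=4:+1/2903040 = -1/2903040
⇒ 3j(4 6 6; 0 5 -5)² = 11/1547, sgn +1
4πI² = N·(3j₀)²·(3jₘ)² = 36/289
I = +1·√(0.124567/4π) = 0.09956287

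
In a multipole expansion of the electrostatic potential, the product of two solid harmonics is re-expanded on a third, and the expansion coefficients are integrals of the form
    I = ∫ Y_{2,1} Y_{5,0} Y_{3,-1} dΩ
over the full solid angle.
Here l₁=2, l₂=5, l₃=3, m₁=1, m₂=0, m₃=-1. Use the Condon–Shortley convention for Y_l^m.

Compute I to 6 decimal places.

Checks pass: Σm=0; 10 even; l₃=3∈[3,7].
(2·2+1)(2·5+1)(2·3+1) = 385
Δ: 4! 0! 6! / 11! → 1/2310
sum: t=2:+1/144 = 1/144
3j²(2 5 3; 0 0 0) = Δ·Π!·Σ² = 10/231  (sign -1)
sum: t=1:−1/288 = -1/288
3j²(2 5 3; 1 0 -1) = Δ·Π!·Σ² = 5/231  (sign -1)
combine: 4πI² = 385·10/231·5/231 = 250/693
take √, sign +1: I = 0.16943318

0.169433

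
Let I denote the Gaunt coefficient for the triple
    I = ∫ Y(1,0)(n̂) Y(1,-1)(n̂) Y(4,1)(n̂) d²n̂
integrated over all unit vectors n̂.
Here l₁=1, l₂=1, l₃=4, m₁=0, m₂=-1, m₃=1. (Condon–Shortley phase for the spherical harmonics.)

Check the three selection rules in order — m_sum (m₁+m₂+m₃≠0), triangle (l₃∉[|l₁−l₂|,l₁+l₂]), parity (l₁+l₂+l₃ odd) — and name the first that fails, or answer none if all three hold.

Σmᵢ = 0  ✓
l₃∈[|l₁−l₂|,l₁+l₂]=[0,2], have l₃=4  ✗
Σlᵢ = 6 ⇒ even

triangle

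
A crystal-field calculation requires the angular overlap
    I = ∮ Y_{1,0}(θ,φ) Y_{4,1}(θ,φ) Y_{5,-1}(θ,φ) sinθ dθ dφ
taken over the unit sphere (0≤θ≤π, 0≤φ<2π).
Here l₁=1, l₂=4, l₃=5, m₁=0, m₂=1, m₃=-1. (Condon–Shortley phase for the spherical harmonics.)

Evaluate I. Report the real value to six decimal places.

-0.240571

Checks pass: Σm=0; 10 even; l₃=5∈[3,5].
(2·1+1)(2·4+1)(2·5+1) = 297
Δ: 0! 2! 8! / 11! → 1/495
sum: t=0:+1/576 = 1/576
3j²(1 4 5; 0 0 0) = Δ·Π!·Σ² = 5/99  (sign -1)
sum: t=0:+1/720 = 1/720
3j²(1 4 5; 0 1 -1) = Δ·Π!·Σ² = 8/165  (sign +1)
combine: 4πI² = 297·5/99·8/165 = 8/11
take √, sign -1: I = -0.24057125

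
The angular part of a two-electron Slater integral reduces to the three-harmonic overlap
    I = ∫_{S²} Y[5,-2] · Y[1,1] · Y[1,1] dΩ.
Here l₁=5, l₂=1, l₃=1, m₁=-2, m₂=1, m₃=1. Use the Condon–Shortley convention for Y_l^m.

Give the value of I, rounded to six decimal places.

0.000000

|5−1|≤1≤5+1 violated ⇒ I = 0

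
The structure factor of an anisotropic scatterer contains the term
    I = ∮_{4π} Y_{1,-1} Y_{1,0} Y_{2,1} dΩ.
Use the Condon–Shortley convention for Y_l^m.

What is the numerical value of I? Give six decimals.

-0.218510

Checks pass: Σm=0; 4 even; l₃=2∈[0,2].
(2·1+1)(2·1+1)(2·2+1) = 45
Δ: 0! 2! 2! / 5! → 1/30
sum: t=0:+1/1 = 1/1
3j²(1 1 2; 0 0 0) = Δ·Π!·Σ² = 2/15  (sign +1)
sum: t=0:+1/2 = 1/2
3j²(1 1 2; -1 0 1) = Δ·Π!·Σ² = 1/10  (sign -1)
combine: 4πI² = 45·2/15·1/10 = 3/5
take √, sign -1: I = -0.21850969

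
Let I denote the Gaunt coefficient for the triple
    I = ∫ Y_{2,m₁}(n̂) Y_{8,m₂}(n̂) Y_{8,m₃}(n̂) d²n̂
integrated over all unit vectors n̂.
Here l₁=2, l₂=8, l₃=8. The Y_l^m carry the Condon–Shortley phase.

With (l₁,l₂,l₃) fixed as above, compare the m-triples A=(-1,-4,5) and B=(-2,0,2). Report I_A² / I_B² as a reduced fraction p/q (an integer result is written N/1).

l's match ⇒ only the (l;m) 3-j factors differ between A and B.
A: triangle coeff Δ(2,8,8) = 1/348840; Σ_t [1,2]: t=1:−1/479001600 t=2:+1/1916006400 = -1/638668800; (3j)²=117/6460 [(2 8 8; -1 -4 5)], sign=+1
B: triangle coeff Δ(2,8,8) = 1/348840; Σ_t [2,2]: t=2:+1/116121600 = 1/116121600; (3j)²=7/323 [(2 8 8; -2 0 2)], sign=+1
I_A²/I_B² = (117/6460)/(7/323) = 117/140

117/140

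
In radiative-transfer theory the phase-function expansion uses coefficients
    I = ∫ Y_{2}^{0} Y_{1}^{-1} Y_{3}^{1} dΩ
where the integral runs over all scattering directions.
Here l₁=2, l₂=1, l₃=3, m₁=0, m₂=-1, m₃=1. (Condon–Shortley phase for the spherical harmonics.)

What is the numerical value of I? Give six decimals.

Rules hold: Σm=0, L=6 even, 1≤3≤3.
N = 5·3·7 = 105
Δ = 0!·4!·2!/7! = 1/105
Racah Σ t=0..0: t=0:+1/4 = 1/4
⇒ 3j(2 1 3; 0 0 0)² = 3/35, sgn -1
Racah Σ t=0..0: t=0:+1/8 = 1/8
⇒ 3j(2 1 3; 0 -1 1)² = 2/35, sgn +1
4πI² = N·(3j₀)²·(3jₘ)² = 18/35
I = -1·√(0.514286/4π) = -0.20230066

-0.202301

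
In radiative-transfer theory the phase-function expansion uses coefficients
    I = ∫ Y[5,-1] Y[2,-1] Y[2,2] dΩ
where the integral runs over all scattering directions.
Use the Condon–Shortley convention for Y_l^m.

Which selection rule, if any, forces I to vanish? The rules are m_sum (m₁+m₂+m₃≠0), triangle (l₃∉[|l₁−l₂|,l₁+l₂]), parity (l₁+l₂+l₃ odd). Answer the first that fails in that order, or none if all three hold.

triangle

m₁+m₂+m₃ = -1 − 1 + 2 = 0  ✓
triangle: |5−2|=3 ≤ l₃=2 ≤ 5+2=7  ✗
parity: l₁+l₂+l₃ = 9 is odd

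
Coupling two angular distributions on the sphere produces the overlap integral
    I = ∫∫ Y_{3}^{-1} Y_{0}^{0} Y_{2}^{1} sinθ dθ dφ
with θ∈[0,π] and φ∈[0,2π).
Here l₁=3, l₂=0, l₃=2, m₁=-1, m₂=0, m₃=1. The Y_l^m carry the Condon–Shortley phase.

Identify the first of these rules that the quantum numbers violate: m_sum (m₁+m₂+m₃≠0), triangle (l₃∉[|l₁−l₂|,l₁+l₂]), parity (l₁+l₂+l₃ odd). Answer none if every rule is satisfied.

m₁+m₂+m₃ = -1 + 0 + 1 = 0  ✓
triangle: |3−0|=3 ≤ l₃=2 ≤ 3+0=3  ✗
parity: l₁+l₂+l₃ = 5 is odd

triangle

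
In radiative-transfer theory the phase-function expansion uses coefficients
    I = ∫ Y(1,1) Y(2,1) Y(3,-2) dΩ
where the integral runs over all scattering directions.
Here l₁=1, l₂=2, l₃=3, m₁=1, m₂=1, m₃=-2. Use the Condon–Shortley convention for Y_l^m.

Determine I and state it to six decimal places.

0.261169

Checks pass: Σm=0; 6 even; l₃=3∈[1,3].
(2·1+1)(2·2+1)(2·3+1) = 105
Δ: 0! 2! 4! / 7! → 1/105
sum: t=0:+1/4 = 1/4
3j²(1 2 3; 0 0 0) = Δ·Π!·Σ² = 3/35  (sign -1)
sum: t=0:+1/12 = 1/12
3j²(1 2 3; 1 1 -2) = Δ·Π!·Σ² = 2/21  (sign -1)
combine: 4πI² = 105·3/35·2/21 = 6/7
take √, sign +1: I = 0.26116903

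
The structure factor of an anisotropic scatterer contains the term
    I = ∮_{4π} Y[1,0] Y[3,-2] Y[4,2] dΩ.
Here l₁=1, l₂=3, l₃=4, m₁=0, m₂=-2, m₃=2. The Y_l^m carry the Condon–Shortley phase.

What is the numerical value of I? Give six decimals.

m-sum 0 ✓  L=8 even ✓  2≤4≤4 ✓
Π(2lᵢ+1) = 3×7×9 = 189
triangle coeff Δ(1,3,4) = 1/252
Σ_t [0,0]: t=0:+1/36 = 1/36
(3j)²=4/63 [(1 3 4; 0 0 0)], sign=+1
Σ_t [0,0]: t=0:+1/120 = 1/120
(3j)²=1/21 [(1 3 4; 0 -2 2)], sign=+1
⇒ 4πI² = 4/7
I = (+1)√(4/7/(4π)) = 0.21324362

0.213244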